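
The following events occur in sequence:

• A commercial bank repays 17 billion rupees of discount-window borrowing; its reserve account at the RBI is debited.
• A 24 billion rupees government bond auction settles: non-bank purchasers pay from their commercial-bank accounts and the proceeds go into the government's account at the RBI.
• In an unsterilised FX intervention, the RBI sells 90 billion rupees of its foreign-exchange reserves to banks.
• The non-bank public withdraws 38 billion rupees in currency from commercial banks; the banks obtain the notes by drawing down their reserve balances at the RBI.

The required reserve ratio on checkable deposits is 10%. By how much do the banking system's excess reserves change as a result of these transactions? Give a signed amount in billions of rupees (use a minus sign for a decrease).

-162.8 billion

Discount-window repayment 17 billion rupees: reserves −17B, deposits 0.
Government account inflow 24 billion rupees: reserves −24B, deposits −24B.
FX sale 90 billion rupees: reserves −90B, deposits 0.
Currency withdrawal 38 billion rupees: reserves −38B, deposits −38B.
Totals: Δreserves = −169B, Δdeposits = −62B.
Δrequired reserves = 10% × −62B = −6.2B.
Δexcess reserves = Δreserves − Δrequired = −169B − (−6.2B) = -162.8 billion.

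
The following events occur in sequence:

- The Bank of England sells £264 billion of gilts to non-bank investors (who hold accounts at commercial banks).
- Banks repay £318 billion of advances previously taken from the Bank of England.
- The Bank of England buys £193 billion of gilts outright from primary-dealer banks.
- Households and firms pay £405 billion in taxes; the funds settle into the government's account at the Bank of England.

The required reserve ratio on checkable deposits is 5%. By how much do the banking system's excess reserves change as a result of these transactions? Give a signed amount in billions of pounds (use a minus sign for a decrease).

Asset sale (to non-banks) £264 billion: reserves −£264B, deposits −£264B.
Discount-window repayment £318 billion: reserves −£318B, deposits 0.
OMO purchase (from banks) £193 billion: reserves +£193B, deposits 0.
Government account inflow £405 billion: reserves −£405B, deposits −£405B.
Totals: Δreserves = −£794B, Δdeposits = −£669B.
Δrequired reserves = 5% × −£669B = −£33.45B.
Δexcess reserves = Δreserves − Δrequired = −£794B − (−£33.45B) = -£760.55 billion.

-£760.55 billion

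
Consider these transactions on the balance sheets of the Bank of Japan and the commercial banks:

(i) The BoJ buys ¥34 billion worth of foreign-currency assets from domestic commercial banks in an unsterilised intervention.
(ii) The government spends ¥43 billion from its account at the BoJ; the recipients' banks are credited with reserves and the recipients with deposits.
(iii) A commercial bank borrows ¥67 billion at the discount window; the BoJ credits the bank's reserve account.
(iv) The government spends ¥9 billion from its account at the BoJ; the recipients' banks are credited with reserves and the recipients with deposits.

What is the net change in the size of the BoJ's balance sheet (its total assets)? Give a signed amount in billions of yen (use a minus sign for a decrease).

+¥101 billion

FX purchase ¥34 billion: a BoJ asset is acquired → +¥34B.
Government spending ¥43 billion: only the composition of liabilities changes → 0.
Discount-window loan ¥67 billion: a BoJ asset is acquired → +¥67B.
Government spending ¥9 billion: only the composition of liabilities changes → 0.
Net: 34 + 0 + 67 + 0 = +¥101 billion.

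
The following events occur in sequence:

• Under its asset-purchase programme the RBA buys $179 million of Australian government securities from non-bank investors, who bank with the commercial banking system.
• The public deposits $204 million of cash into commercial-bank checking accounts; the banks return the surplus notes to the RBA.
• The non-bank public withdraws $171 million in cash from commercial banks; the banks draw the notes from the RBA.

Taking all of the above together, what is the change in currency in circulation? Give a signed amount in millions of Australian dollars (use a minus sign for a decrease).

Asset purchase (from non-banks) $179 million: no currency enters or leaves circulation → 0.
Currency deposit $204 million: notes return to the central bank → −$204M.
Currency withdrawal $171 million: notes leave the central bank → +$171M.
Net: 0 − 204 + 171 = -$33 million.

-$33 million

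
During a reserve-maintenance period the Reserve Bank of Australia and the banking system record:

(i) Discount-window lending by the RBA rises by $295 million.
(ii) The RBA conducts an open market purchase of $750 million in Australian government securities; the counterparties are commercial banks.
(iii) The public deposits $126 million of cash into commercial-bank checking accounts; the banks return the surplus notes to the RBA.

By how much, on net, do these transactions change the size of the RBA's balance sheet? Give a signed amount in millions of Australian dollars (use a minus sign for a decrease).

+$1045 million

Discount-window loan $295 million: an RBA asset is acquired → +$295M.
OMO purchase (from banks) $750 million: an RBA asset is acquired → +$750M.
Currency deposit $126 million: only the composition of liabilities changes → 0.
Net: 295 + 750 + 0 = +$1045 million.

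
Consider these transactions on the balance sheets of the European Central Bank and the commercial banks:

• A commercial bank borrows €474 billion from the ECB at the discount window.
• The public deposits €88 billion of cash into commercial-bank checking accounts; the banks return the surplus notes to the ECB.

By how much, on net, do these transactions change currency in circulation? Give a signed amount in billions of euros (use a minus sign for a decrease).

-€88 billion

ECB balance sheet:
  Assets:      Loans to banks +€474B
  Liabilities: Bank reserves +€562B, Currency in circulation −€88B
So the change in currency in circulation is -€88 billion.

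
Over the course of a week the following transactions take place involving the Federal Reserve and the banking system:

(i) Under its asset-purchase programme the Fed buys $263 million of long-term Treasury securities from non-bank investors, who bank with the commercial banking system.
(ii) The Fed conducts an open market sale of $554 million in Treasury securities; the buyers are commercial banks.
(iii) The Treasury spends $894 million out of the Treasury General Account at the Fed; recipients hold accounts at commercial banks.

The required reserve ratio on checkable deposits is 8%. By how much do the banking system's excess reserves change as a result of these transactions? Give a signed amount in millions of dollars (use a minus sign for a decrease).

+$510.44 million

Asset purchase (from non-banks) $263 million: reserves +$263M, deposits +$263M.
OMO sale (to banks) $554 million: reserves −$554M, deposits 0.
Government spending $894 million: reserves +$894M, deposits +$894M.
Totals: Δreserves = +$603M, Δdeposits = +$1157M.
Δrequired reserves = 8% × +$1157M = +$92.56M.
Δexcess reserves = Δreserves − Δrequired = +$603M − (+$92.56M) = +$510.44 million.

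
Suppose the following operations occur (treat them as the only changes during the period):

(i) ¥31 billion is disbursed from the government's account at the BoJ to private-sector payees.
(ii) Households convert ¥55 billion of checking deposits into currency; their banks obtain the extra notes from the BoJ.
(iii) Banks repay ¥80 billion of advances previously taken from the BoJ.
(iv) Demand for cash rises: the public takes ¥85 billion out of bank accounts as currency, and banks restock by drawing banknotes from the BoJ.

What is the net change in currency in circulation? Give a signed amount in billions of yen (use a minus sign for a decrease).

+¥140 billion

Government spending ¥31 billion: no currency enters or leaves circulation → 0.
Currency withdrawal ¥55 billion: notes leave the central bank → +¥55B.
Discount-window repayment ¥80 billion: no currency enters or leaves circulation → 0.
Currency withdrawal ¥85 billion: notes leave the central bank → +¥85B.
Net: 0 + 55 + 0 + 85 = +¥140 billion.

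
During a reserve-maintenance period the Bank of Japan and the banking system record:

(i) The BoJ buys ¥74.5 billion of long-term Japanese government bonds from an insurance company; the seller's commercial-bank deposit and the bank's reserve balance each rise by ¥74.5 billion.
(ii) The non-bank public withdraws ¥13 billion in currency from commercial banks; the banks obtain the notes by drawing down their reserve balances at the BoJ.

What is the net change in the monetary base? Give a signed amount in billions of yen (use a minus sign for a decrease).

Asset purchase (from non-banks) ¥74.5 billion: BoJ balance sheet expands → +¥74.5B.
Currency withdrawal ¥13 billion: just a shift between currency and reserves — both are base money → 0.
Net: 74.5 + 0 = +¥74.5 billion.

+¥74.5 billion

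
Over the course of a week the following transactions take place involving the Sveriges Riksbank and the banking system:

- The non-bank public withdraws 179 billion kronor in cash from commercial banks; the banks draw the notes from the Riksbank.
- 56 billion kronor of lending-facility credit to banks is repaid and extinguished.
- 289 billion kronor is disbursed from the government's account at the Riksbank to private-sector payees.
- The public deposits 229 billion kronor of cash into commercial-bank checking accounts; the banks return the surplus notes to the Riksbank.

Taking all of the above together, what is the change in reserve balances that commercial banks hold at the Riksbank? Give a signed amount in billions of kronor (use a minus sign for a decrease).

+283 billion

Riksbank balance sheet:
  Assets:      Loans to banks −56B
  Liabilities: Bank reserves +283B, Currency in circulation −50B, Government deposits −289B
Commercial banking system:
  Assets:      Reserves at CB +283B
  Liabilities: Checkable deposits +339B, Borrowings from CB −56B
So the change in reserve balances that commercial banks hold at the Riksbank is +283 billion.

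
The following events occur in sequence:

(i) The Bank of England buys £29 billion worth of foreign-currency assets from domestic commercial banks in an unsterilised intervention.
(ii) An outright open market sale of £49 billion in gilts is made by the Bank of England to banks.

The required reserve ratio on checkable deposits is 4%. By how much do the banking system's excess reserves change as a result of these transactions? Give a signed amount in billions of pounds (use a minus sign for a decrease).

-£20 billion

FX purchase £29 billion: reserves +£29B, deposits 0.
OMO sale (to banks) £49 billion: reserves −£49B, deposits 0.
Totals: Δreserves = −£20B, Δdeposits = 0.
Δrequired reserves = 4% × 0 = 0.
Δexcess reserves = Δreserves − Δrequired = −£20B − (0) = -£20 billion.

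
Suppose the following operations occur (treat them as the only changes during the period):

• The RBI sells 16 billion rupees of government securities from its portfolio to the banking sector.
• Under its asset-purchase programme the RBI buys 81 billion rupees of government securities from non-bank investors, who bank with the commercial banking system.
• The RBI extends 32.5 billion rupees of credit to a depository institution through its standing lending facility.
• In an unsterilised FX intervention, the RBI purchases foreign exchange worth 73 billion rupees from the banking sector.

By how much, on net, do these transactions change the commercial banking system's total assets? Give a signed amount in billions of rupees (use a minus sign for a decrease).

RBI balance sheet:
  Assets:      Securities +65B, Loans to banks +32.5B, Foreign assets +73B
  Liabilities: Bank reserves +170.5B
Commercial banking system:
  Assets:      Reserves at CB +170.5B, Securities +16B, Foreign assets −73B
  Liabilities: Checkable deposits +81B, Borrowings from CB +32.5B
Change in total bank assets = +113.5 billion.

+113.5 billion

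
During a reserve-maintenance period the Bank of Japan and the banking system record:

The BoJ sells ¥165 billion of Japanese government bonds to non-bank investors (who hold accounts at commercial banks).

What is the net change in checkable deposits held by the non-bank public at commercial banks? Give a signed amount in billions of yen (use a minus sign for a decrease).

Asset sale (to non-banks) ¥165 billion: non-bank counterparties' bank balances fall → −¥165B.

-¥165 billion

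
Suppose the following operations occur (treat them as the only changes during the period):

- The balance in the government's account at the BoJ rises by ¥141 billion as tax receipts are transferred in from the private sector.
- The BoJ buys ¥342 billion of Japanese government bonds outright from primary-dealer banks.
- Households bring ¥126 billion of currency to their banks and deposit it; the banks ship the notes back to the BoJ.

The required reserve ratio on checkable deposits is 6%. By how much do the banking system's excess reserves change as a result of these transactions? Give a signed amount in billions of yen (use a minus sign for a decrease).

Government account inflow ¥141 billion: reserves −¥141B, deposits −¥141B.
OMO purchase (from banks) ¥342 billion: reserves +¥342B, deposits 0.
Currency deposit ¥126 billion: reserves +¥126B, deposits +¥126B.
Totals: Δreserves = +¥327B, Δdeposits = −¥15B.
Δrequired reserves = 6% × −¥15B = −¥0.9B.
Δexcess reserves = Δreserves − Δrequired = +¥327B − (−¥0.9B) = +¥327.9 billion.

+¥327.9 billion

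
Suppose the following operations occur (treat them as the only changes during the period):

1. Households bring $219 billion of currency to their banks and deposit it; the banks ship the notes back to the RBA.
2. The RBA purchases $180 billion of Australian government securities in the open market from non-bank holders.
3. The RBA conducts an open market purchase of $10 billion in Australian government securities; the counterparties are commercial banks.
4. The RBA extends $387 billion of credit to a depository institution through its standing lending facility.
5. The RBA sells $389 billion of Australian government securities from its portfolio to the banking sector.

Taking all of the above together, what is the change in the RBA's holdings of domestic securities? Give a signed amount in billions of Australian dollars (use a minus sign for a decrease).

-$199 billion

Currency deposit $219 billion: the RBA's securities portfolio is untouched → 0.
Asset purchase (from non-banks) $180 billion: securities added to the RBA's portfolio → +$180B.
OMO purchase (from banks) $10 billion: securities added to the RBA's portfolio → +$10B.
Discount-window loan $387 billion: the RBA's securities portfolio is untouched → 0.
OMO sale (to banks) $389 billion: securities removed from the RBA's portfolio → −$389B.
Net: 0 + 180 + 10 + 0 − 389 = -$199 billion.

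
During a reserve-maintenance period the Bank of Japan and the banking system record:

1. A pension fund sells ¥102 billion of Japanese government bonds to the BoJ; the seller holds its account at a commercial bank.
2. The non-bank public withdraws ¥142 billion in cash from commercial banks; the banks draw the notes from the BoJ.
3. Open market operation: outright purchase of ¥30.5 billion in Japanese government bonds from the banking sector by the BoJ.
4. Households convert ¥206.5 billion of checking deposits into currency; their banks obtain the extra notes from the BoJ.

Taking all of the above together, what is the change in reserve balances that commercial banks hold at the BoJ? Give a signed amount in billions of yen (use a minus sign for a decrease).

Asset purchase (from non-banks) ¥102 billion: the BoJ pays by crediting reserve accounts → +¥102B.
Currency withdrawal ¥142 billion: banks swap reserves for currency → −¥142B.
OMO purchase (from banks) ¥30.5 billion: the BoJ pays by crediting reserve accounts → +¥30.5B.
Currency withdrawal ¥206.5 billion: banks swap reserves for currency → −¥206.5B.
Net: 102 − 142 + 30.5 − 206.5 = -¥216 billion.

-¥216 billion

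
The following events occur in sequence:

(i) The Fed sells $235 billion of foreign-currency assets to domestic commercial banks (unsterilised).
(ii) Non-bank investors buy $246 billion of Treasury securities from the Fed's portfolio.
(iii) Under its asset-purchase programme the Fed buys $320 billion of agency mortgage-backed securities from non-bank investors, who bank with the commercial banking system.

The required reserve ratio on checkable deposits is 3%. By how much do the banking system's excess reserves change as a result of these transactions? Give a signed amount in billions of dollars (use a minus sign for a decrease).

-$163.22 billion

FX sale $235 billion: reserves −$235B, deposits 0.
Asset sale (to non-banks) $246 billion: reserves −$246B, deposits −$246B.
Asset purchase (from non-banks) $320 billion: reserves +$320B, deposits +$320B.
Totals: Δreserves = −$161B, Δdeposits = +$74B.
Δrequired reserves = 3% × +$74B = +$2.22B.
Δexcess reserves = Δreserves − Δrequired = −$161B − (+$2.22B) = -$163.22 billion.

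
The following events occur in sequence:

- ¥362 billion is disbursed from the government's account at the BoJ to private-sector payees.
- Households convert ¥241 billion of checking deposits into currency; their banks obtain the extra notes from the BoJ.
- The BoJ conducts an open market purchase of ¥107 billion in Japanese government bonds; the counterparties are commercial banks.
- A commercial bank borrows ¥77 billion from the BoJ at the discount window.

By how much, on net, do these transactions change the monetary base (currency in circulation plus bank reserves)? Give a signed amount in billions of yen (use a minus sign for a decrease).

+¥546 billion

Government spending ¥362 billion: a non-base liability converts back to reserves → +¥362B.
Currency withdrawal ¥241 billion: just a shift between currency and reserves — both are base money → 0.
OMO purchase (from banks) ¥107 billion: BoJ balance sheet expands → +¥107B.
Discount-window loan ¥77 billion: BoJ balance sheet expands → +¥77B.
Net: 362 + 0 + 107 + 77 = +¥546 billion.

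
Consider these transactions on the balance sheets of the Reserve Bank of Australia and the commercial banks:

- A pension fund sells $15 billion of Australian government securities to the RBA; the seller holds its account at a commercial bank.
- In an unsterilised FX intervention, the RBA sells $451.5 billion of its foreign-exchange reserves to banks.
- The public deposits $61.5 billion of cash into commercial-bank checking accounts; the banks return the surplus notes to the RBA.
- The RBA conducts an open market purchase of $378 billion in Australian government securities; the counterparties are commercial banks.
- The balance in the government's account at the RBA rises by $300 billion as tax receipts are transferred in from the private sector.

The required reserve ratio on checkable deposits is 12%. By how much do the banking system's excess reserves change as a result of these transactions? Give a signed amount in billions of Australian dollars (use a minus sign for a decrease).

-$270.18 billion

Asset purchase (from non-banks) $15 billion: reserves +$15B, deposits +$15B.
FX sale $451.5 billion: reserves −$451.5B, deposits 0.
Currency deposit $61.5 billion: reserves +$61.5B, deposits +$61.5B.
OMO purchase (from banks) $378 billion: reserves +$378B, deposits 0.
Government account inflow $300 billion: reserves −$300B, deposits −$300B.
Totals: Δreserves = −$297B, Δdeposits = −$223.5B.
Δrequired reserves = 12% × −$223.5B = −$26.82B.
Δexcess reserves = Δreserves − Δrequired = −$297B − (−$26.82B) = -$270.18 billion.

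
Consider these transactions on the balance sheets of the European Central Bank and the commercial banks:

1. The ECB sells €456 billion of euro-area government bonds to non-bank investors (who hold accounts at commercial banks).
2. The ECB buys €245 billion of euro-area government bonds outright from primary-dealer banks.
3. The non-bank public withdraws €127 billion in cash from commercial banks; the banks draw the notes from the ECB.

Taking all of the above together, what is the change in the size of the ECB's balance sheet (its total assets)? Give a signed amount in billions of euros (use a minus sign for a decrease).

-€211 billion

Asset sale (to non-banks) €456 billion: an ECB asset is shed → −€456B.
OMO purchase (from banks) €245 billion: an ECB asset is acquired → +€245B.
Currency withdrawal €127 billion: only the composition of liabilities changes → 0.
Net: −456 + 245 + 0 = -€211 billion.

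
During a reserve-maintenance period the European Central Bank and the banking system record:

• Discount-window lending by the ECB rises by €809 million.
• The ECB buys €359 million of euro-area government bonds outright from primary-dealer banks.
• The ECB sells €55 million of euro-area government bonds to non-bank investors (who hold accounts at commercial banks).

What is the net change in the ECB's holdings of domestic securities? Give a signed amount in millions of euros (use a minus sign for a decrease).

Discount-window loan €809 million: the ECB's securities portfolio is untouched → 0.
OMO purchase (from banks) €359 million: securities added to the ECB's portfolio → +€359M.
Asset sale (to non-banks) €55 million: securities removed from the ECB's portfolio → −€55M.
Net: 0 + 359 − 55 = +€304 million.

+€304 million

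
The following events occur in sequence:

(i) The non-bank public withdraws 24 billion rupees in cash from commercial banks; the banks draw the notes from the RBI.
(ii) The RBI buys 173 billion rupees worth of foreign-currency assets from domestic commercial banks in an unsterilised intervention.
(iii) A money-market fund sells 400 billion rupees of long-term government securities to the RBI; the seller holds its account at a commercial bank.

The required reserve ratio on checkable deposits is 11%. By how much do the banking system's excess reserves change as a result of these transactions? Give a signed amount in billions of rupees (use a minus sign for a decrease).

+507.64 billion

Currency withdrawal 24 billion rupees: reserves −24B, deposits −24B.
FX purchase 173 billion rupees: reserves +173B, deposits 0.
Asset purchase (from non-banks) 400 billion rupees: reserves +400B, deposits +400B.
Totals: Δreserves = +549B, Δdeposits = +376B.
Δrequired reserves = 11% × +376B = +41.36B.
Δexcess reserves = Δreserves − Δrequired = +549B − (+41.36B) = +507.64 billion.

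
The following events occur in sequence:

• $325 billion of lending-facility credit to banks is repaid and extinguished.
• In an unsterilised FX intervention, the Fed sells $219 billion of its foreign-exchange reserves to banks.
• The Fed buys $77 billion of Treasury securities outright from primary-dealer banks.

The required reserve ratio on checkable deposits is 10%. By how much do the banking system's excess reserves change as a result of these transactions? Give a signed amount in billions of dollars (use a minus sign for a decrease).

Discount-window repayment $325 billion: reserves −$325B, deposits 0.
FX sale $219 billion: reserves −$219B, deposits 0.
OMO purchase (from banks) $77 billion: reserves +$77B, deposits 0.
Totals: Δreserves = −$467B, Δdeposits = 0.
Δrequired reserves = 10% × 0 = 0.
Δexcess reserves = Δreserves − Δrequired = −$467B − (0) = -$467 billion.

-$467 billion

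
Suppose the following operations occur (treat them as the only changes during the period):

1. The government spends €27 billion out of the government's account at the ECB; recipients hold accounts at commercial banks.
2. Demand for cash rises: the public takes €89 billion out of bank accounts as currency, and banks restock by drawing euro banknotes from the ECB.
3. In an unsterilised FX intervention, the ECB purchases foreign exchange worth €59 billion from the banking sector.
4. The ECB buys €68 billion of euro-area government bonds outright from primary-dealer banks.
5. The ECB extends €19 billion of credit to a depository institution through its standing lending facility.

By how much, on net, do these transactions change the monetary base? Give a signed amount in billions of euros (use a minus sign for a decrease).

Government spending €27 billion: a non-base liability converts back to reserves → +€27B.
Currency withdrawal €89 billion: just a shift between currency and reserves — both are base money → 0.
FX purchase €59 billion: ECB balance sheet expands → +€59B.
OMO purchase (from banks) €68 billion: ECB balance sheet expands → +€68B.
Discount-window loan €19 billion: ECB balance sheet expands → +€19B.
Net: 27 + 0 + 59 + 68 + 19 = +€173 billion.

+€173 billion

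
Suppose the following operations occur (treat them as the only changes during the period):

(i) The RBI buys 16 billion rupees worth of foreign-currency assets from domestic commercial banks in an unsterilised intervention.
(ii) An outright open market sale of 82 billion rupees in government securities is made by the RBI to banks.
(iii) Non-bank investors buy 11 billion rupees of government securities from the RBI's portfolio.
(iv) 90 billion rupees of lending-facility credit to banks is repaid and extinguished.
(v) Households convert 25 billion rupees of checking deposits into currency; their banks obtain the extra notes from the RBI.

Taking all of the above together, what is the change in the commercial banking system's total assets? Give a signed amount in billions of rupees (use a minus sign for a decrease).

FX purchase 16 billion rupees: just an asset swap on bank balance sheets → 0.
OMO sale (to banks) 82 billion rupees: just an asset swap on bank balance sheets → 0.
Asset sale (to non-banks) 11 billion rupees: bank balance sheets shrink → −11B.
Discount-window repayment 90 billion rupees: bank balance sheets shrink → −90B.
Currency withdrawal 25 billion rupees: bank balance sheets shrink → −25B.
Net: 0 + 0 − 11 − 90 − 25 = -126 billion.

-126 billion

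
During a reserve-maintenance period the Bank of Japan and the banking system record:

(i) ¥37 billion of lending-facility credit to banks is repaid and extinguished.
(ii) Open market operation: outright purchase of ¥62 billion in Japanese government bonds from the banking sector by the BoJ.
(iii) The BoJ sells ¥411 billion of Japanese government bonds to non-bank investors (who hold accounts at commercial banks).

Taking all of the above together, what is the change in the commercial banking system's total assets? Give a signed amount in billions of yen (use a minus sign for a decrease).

Discount-window repayment ¥37 billion: bank balance sheets shrink → −¥37B.
OMO purchase (from banks) ¥62 billion: just an asset swap on bank balance sheets → 0.
Asset sale (to non-banks) ¥411 billion: bank balance sheets shrink → −¥411B.
Net: −37 + 0 − 411 = -¥448 billion.

-¥448 billion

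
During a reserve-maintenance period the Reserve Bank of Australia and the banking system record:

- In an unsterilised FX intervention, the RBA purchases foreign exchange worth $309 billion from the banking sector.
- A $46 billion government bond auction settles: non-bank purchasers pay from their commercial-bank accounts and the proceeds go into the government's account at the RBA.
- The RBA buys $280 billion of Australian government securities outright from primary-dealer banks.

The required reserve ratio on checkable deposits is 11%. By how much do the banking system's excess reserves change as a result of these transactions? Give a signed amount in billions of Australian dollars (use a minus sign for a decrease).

+$548.06 billion

FX purchase $309 billion: reserves +$309B, deposits 0.
Government account inflow $46 billion: reserves −$46B, deposits −$46B.
OMO purchase (from banks) $280 billion: reserves +$280B, deposits 0.
Totals: Δreserves = +$543B, Δdeposits = −$46B.
Δrequired reserves = 11% × −$46B = −$5.06B.
Δexcess reserves = Δreserves − Δrequired = +$543B − (−$5.06B) = +$548.06 billion.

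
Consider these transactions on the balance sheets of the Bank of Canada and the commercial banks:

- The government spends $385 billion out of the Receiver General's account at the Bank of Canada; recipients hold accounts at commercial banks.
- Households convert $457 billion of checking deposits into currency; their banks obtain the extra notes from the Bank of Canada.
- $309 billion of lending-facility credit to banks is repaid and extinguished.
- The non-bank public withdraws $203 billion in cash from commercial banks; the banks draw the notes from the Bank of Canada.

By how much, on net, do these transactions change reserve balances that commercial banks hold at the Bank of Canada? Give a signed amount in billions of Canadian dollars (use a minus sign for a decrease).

Government spending $385 billion: government payments flow into bank reserve accounts → +$385B.
Currency withdrawal $457 billion: banks swap reserves for currency → −$457B.
Discount-window repayment $309 billion: repayment is debited from reserves → −$309B.
Currency withdrawal $203 billion: banks swap reserves for currency → −$203B.
Net: 385 − 457 − 309 − 203 = -$584 billion.

-$584 billion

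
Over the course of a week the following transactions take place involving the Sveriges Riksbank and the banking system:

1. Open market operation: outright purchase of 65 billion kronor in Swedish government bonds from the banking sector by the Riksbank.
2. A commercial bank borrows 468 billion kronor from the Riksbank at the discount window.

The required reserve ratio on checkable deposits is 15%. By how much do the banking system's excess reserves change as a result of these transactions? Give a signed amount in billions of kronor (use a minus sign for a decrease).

+533 billion

OMO purchase (from banks) 65 billion kronor: reserves +65B, deposits 0.
Discount-window loan 468 billion kronor: reserves +468B, deposits 0.
Totals: Δreserves = +533B, Δdeposits = 0.
Δrequired reserves = 15% × 0 = 0.
Δexcess reserves = Δreserves − Δrequired = +533B − (0) = +533 billion.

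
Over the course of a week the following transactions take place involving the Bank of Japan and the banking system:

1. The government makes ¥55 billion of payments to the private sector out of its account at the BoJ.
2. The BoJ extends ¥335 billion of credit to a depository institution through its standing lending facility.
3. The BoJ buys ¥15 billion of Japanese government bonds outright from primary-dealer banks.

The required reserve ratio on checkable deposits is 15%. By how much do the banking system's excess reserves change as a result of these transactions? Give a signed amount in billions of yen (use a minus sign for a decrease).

Government spending ¥55 billion: reserves +¥55B, deposits +¥55B.
Discount-window loan ¥335 billion: reserves +¥335B, deposits 0.
OMO purchase (from banks) ¥15 billion: reserves +¥15B, deposits 0.
Totals: Δreserves = +¥405B, Δdeposits = +¥55B.
Δrequired reserves = 15% × +¥55B = +¥8.25B.
Δexcess reserves = Δreserves − Δrequired = +¥405B − (+¥8.25B) = +¥396.75 billion.

+¥396.75 billion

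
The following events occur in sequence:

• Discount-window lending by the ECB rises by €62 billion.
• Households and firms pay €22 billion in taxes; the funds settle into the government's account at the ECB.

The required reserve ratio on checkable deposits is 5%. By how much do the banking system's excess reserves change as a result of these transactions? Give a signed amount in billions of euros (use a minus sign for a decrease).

Discount-window loan €62 billion: reserves +€62B, deposits 0.
Government account inflow €22 billion: reserves −€22B, deposits −€22B.
Totals: Δreserves = +€40B, Δdeposits = −€22B.
Δrequired reserves = 5% × −€22B = −€1.1B.
Δexcess reserves = Δreserves − Δrequired = +€40B − (−€1.1B) = +€41.1 billion.

+€41.1 billion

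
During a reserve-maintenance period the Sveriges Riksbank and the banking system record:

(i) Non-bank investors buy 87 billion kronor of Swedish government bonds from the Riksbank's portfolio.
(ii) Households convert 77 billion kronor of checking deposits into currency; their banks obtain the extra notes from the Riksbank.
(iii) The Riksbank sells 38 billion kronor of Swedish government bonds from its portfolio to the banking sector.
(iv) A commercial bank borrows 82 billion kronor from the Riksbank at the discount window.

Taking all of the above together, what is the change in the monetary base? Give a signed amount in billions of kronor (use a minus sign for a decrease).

Asset sale (to non-banks) 87 billion kronor: Riksbank balance sheet contracts → −87B.
Currency withdrawal 77 billion kronor: just a shift between currency and reserves — both are base money → 0.
OMO sale (to banks) 38 billion kronor: Riksbank balance sheet contracts → −38B.
Discount-window loan 82 billion kronor: Riksbank balance sheet expands → +82B.
Net: −87 + 0 − 38 + 82 = -43 billion.

-43 billion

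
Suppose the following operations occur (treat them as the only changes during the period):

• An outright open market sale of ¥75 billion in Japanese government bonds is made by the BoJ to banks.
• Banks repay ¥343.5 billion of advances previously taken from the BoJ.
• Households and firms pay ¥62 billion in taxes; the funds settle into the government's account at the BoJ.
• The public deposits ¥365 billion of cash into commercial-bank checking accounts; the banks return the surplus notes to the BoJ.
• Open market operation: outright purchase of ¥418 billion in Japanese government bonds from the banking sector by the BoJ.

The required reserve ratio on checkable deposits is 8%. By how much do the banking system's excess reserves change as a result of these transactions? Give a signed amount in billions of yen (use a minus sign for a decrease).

OMO sale (to banks) ¥75 billion: reserves −¥75B, deposits 0.
Discount-window repayment ¥343.5 billion: reserves −¥343.5B, deposits 0.
Government account inflow ¥62 billion: reserves −¥62B, deposits −¥62B.
Currency deposit ¥365 billion: reserves +¥365B, deposits +¥365B.
OMO purchase (from banks) ¥418 billion: reserves +¥418B, deposits 0.
Totals: Δreserves = +¥302.5B, Δdeposits = +¥303B.
Δrequired reserves = 8% × +¥303B = +¥24.24B.
Δexcess reserves = Δreserves − Δrequired = +¥302.5B − (+¥24.24B) = +¥278.26 billion.

+¥278.26 billion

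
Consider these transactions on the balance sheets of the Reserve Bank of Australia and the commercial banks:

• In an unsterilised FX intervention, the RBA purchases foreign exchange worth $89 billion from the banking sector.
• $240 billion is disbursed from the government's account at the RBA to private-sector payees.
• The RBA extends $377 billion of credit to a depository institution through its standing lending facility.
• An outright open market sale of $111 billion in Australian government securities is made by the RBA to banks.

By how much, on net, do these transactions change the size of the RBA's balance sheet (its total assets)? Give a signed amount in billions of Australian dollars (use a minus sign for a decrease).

FX purchase $89 billion: an RBA asset is acquired → +$89B.
Government spending $240 billion: only the composition of liabilities changes → 0.
Discount-window loan $377 billion: an RBA asset is acquired → +$377B.
OMO sale (to banks) $111 billion: an RBA asset is shed → −$111B.
Net: 89 + 0 + 377 − 111 = +$355 billion.

+$355 billion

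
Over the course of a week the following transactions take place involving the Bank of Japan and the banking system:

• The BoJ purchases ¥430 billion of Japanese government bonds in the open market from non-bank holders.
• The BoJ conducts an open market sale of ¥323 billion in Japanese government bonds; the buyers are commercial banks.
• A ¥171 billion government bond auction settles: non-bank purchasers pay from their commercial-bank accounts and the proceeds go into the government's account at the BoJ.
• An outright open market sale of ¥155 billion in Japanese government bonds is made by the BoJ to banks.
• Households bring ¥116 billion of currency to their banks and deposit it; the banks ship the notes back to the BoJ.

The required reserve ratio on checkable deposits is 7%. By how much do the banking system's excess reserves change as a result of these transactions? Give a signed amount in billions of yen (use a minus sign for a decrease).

Asset purchase (from non-banks) ¥430 billion: reserves +¥430B, deposits +¥430B.
OMO sale (to banks) ¥323 billion: reserves −¥323B, deposits 0.
Government account inflow ¥171 billion: reserves −¥171B, deposits −¥171B.
OMO sale (to banks) ¥155 billion: reserves −¥155B, deposits 0.
Currency deposit ¥116 billion: reserves +¥116B, deposits +¥116B.
Totals: Δreserves = −¥103B, Δdeposits = +¥375B.
Δrequired reserves = 7% × +¥375B = +¥26.25B.
Δexcess reserves = Δreserves − Δrequired = −¥103B − (+¥26.25B) = -¥129.25 billion.

-¥129.25 billion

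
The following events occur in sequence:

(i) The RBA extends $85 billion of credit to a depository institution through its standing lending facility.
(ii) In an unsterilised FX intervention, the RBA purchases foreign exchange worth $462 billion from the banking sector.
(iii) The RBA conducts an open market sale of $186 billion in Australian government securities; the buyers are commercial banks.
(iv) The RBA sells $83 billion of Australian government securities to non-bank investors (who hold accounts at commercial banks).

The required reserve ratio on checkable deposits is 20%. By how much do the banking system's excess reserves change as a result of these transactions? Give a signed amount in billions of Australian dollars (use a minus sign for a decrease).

+$294.6 billion

Discount-window loan $85 billion: reserves +$85B, deposits 0.
FX purchase $462 billion: reserves +$462B, deposits 0.
OMO sale (to banks) $186 billion: reserves −$186B, deposits 0.
Asset sale (to non-banks) $83 billion: reserves −$83B, deposits −$83B.
Totals: Δreserves = +$278B, Δdeposits = −$83B.
Δrequired reserves = 20% × −$83B = −$16.6B.
Δexcess reserves = Δreserves − Δrequired = +$278B − (−$16.6B) = +$294.6 billion.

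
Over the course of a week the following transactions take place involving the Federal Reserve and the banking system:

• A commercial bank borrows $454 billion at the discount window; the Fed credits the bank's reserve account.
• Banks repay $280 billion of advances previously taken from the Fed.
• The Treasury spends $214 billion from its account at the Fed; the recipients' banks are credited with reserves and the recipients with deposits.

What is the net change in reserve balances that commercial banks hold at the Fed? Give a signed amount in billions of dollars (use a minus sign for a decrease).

Discount-window loan $454 billion: the loan is credited to the bank's reserve account → +$454B.
Discount-window repayment $280 billion: repayment is debited from reserves → −$280B.
Government spending $214 billion: government payments flow into bank reserve accounts → +$214B.
Net: 454 − 280 + 214 = +$388 billion.

+$388 billion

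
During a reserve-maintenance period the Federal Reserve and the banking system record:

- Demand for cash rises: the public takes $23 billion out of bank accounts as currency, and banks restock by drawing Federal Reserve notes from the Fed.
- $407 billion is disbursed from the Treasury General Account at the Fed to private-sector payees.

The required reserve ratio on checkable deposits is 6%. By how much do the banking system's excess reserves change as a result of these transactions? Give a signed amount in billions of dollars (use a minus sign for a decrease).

+$360.96 billion

Currency withdrawal $23 billion: reserves −$23B, deposits −$23B.
Government spending $407 billion: reserves +$407B, deposits +$407B.
Totals: Δreserves = +$384B, Δdeposits = +$384B.
Δrequired reserves = 6% × +$384B = +$23.04B.
Δexcess reserves = Δreserves − Δrequired = +$384B − (+$23.04B) = +$360.96 billion.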